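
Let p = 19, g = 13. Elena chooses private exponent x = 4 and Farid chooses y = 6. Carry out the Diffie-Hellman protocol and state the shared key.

11

Farid sends B = g^y mod p = 13^6 mod 19.
13^1 ≡ 13 (mod 19)
13^2 = (13^1)^2 ≡ 13^2 = 169 ≡ 17 (mod 19)
13^4 = (13^2)^2 ≡ 17^2 = 289 ≡ 4 (mod 19)
13^6 = 13^4 · 13^2 ≡ 4 · 17 ≡ 11 (mod 19).
So B = 11. Elena then computes K = B^x mod p = 11^4 mod 19.
11^1 ≡ 11 (mod 19)
11^2 = (11^1)^2 ≡ 11^2 = 121 ≡ 7 (mod 19)
11^4 = (11^2)^2 ≡ 7^2 = 49 ≡ 11 (mod 19)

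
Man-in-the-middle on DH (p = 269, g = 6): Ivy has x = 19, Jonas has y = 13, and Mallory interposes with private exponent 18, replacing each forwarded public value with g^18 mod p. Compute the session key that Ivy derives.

93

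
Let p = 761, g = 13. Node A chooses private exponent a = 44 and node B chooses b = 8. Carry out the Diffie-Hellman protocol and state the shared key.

554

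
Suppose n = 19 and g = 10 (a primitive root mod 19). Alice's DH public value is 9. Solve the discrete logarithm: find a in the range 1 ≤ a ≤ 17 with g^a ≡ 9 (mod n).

10

Try successive powers of 10 modulo 19:
10^1 ≡ 10
10^2 ≡ 5
10^3 ≡ 12
10^4 ≡ 6
10^5 ≡ 3
10^6 ≡ 11
10^7 ≡ 15
10^8 ≡ 17
10^9 ≡ 18
10^10 ≡ 9
Found: a = 10.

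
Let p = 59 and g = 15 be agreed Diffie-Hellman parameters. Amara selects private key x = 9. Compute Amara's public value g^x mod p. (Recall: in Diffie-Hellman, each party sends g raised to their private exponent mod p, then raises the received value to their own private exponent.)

Public value = 15^9 mod 59.
15^1 ≡ 15 (mod 59)
15^2 = (15^1)^2 ≡ 15^2 = 225 ≡ 48 (mod 59)
15^4 = (15^2)^2 ≡ 48^2 = 2304 ≡ 3 (mod 59)
15^8 = (15^4)^2 ≡ 3^2 = 9 ≡ 9 (mod 59)
15^9 = 15^8 · 15^1 ≡ 9 · 15 ≡ 17 (mod 59).

17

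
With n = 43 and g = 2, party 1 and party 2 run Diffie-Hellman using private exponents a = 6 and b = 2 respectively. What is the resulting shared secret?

Party 2 sends B = g^b mod n = 2^2 mod 43.
2^1 ≡ 2 (mod 43)
2^2 = (2^1)^2 ≡ 2^2 = 4 ≡ 4 (mod 43)
So B = 4. Party 1 then computes K = B^a mod n = 4^6 mod 43.
4^1 ≡ 4 (mod 43)
4^2 = (4^1)^2 ≡ 4^2 = 16 ≡ 16 (mod 43)
4^4 = (4^2)^2 ≡ 16^2 = 256 ≡ 41 (mod 43)
4^6 = 4^4 · 4^2 ≡ 41 · 16 ≡ 11 (mod 43).

11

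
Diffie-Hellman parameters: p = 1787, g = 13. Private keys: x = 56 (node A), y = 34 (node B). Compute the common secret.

Node B sends B = g^y mod p = 13^34 mod 1787.
13^1 ≡ 13 (mod 1787)
13^2 = (13^1)^2 ≡ 13^2 = 169 ≡ 169 (mod 1787)
13^4 = (13^2)^2 ≡ 169^2 = 28561 ≡ 1756 (mod 1787)
13^8 = (13^4)^2 ≡ 1756^2 = 3083536 ≡ 961 (mod 1787)
13^16 = (13^8)^2 ≡ 961^2 = 923521 ≡ 1429 (mod 1787)
13^32 = (13^16)^2 ≡ 1429^2 = 2042041 ≡ 1287 (mod 1787)
13^34 = 13^32 · 13^2 ≡ 1287 · 169 ≡ 1276 (mod 1787).
So B = 1276. Node A then computes K = B^x mod p = 1276^56 mod 1787.
1276^1 ≡ 1276 (mod 1787)
1276^2 = (1276^1)^2 ≡ 1276^2 = 1628176 ≡ 219 (mod 1787)
1276^4 = (1276^2)^2 ≡ 219^2 = 47961 ≡ 1499 (mod 1787)
1276^8 = (1276^4)^2 ≡ 1499^2 = 2247001 ≡ 742 (mod 1787)
1276^16 = (1276^8)^2 ≡ 742^2 = 550564 ≡ 168 (mod 1787)
1276^32 = (1276^16)^2 ≡ 168^2 = 28224 ≡ 1419 (mod 1787)
1276^56 = 1276^32 · 1276^16 · 1276^8 ≡ 1419 · 168 · 742 ≡ 669 (mod 1787).

669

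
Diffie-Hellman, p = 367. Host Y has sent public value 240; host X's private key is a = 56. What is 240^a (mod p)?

Shared key K = 240^56 mod 367.
240^1 ≡ 240 (mod 367)
240^2 = (240^1)^2 ≡ 240^2 = 57600 ≡ 348 (mod 367)
240^4 = (240^2)^2 ≡ 348^2 = 121104 ≡ 361 (mod 367)
240^8 = (240^4)^2 ≡ 361^2 = 130321 ≡ 36 (mod 367)
240^16 = (240^8)^2 ≡ 36^2 = 1296 ≡ 195 (mod 367)
240^32 = (240^16)^2 ≡ 195^2 = 38025 ≡ 224 (mod 367)
240^56 = 240^32 · 240^16 · 240^8 ≡ 224 · 195 · 36 ≡ 252 (mod 367).

252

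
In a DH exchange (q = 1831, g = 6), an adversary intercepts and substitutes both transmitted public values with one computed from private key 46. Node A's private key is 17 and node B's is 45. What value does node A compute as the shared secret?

1068

Node A receives an adversary's public value M = 6^46 mod 1831 instead of the honest one.
6^1 ≡ 6 (mod 1831)
6^2 = (6^1)^2 ≡ 6^2 = 36 ≡ 36 (mod 1831)
6^4 = (6^2)^2 ≡ 36^2 = 1296 ≡ 1296 (mod 1831)
6^8 = (6^4)^2 ≡ 1296^2 = 1679616 ≡ 589 (mod 1831)
6^16 = (6^8)^2 ≡ 589^2 = 346921 ≡ 862 (mod 1831)
6^32 = (6^16)^2 ≡ 862^2 = 743044 ≡ 1489 (mod 1831)
6^46 = 6^32 · 6^8 · 6^4 · 6^2 ≡ 1489 · 589 · 1296 · 36 ≡ 966 (mod 1831).
So M = 966. Node A computes K = M^17 mod 1831.
966^1 ≡ 966 (mod 1831)
966^2 = (966^1)^2 ≡ 966^2 = 933156 ≡ 1177 (mod 1831)
966^4 = (966^2)^2 ≡ 1177^2 = 1385329 ≡ 1093 (mod 1831)
966^8 = (966^4)^2 ≡ 1093^2 = 1194649 ≡ 837 (mod 1831)
966^16 = (966^8)^2 ≡ 837^2 = 700569 ≡ 1127 (mod 1831)
966^17 = 966^16 · 966^1 ≡ 1127 · 966 ≡ 1068 (mod 1831).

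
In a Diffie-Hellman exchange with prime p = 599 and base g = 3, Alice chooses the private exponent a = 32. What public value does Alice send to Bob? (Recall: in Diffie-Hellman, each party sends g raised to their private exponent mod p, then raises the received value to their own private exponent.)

Public value = 3^32 mod 599.
3^1 ≡ 3 (mod 599)
3^2 = (3^1)^2 ≡ 3^2 = 9 ≡ 9 (mod 599)
3^4 = (3^2)^2 ≡ 9^2 = 81 ≡ 81 (mod 599)
3^8 = (3^4)^2 ≡ 81^2 = 6561 ≡ 571 (mod 599)
3^16 = (3^8)^2 ≡ 571^2 = 326041 ≡ 185 (mod 599)
3^32 = (3^16)^2 ≡ 185^2 = 34225 ≡ 82 (mod 599)

82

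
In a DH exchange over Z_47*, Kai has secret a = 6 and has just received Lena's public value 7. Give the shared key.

Shared key K = 7^6 mod 47.
7^1 ≡ 7 (mod 47)
7^2 = (7^1)^2 ≡ 7^2 = 49 ≡ 2 (mod 47)
7^4 = (7^2)^2 ≡ 2^2 = 4 ≡ 4 (mod 47)
7^6 = 7^4 · 7^2 ≡ 4 · 2 ≡ 8 (mod 47).

8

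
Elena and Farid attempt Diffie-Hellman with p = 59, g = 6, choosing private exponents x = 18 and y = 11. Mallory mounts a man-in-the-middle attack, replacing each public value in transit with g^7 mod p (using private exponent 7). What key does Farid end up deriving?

34

Farid receives Mallory's public value M = 6^7 mod 59 instead of the honest one.
6^1 ≡ 6 (mod 59)
6^2 = (6^1)^2 ≡ 6^2 = 36 ≡ 36 (mod 59)
6^4 = (6^2)^2 ≡ 36^2 = 1296 ≡ 57 (mod 59)
6^7 = 6^4 · 6^2 · 6^1 ≡ 57 · 36 · 6 ≡ 40 (mod 59).
So M = 40. Farid computes K = M^11 mod 59.
40^1 ≡ 40 (mod 59)
40^2 = (40^1)^2 ≡ 40^2 = 1600 ≡ 7 (mod 59)
40^4 = (40^2)^2 ≡ 7^2 = 49 ≡ 49 (mod 59)
40^8 = (40^4)^2 ≡ 49^2 = 2401 ≡ 41 (mod 59)
40^11 = 40^8 · 40^2 · 40^1 ≡ 41 · 7 · 40 ≡ 34 (mod 59).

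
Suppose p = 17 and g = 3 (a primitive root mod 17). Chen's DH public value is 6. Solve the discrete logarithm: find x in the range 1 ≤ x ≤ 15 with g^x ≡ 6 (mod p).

Try successive powers of 3 modulo 17:
3^1 ≡ 3
3^2 ≡ 9
3^3 ≡ 10
3^4 ≡ 13
3^5 ≡ 5
3^6 ≡ 15
3^7 ≡ 11
3^8 ≡ 16
3^9 ≡ 14
3^10 ≡ 8
3^11 ≡ 7
3^12 ≡ 4
3^13 ≡ 12
3^14 ≡ 2
3^15 ≡ 6
Found: x = 15.

15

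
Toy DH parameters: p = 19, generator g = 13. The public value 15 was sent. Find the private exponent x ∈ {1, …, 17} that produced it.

Try successive powers of 13 modulo 19:
13^1 ≡ 13
13^2 ≡ 17
13^3 ≡ 12
13^4 ≡ 4
13^5 ≡ 14
13^6 ≡ 11
13^7 ≡ 10
13^8 ≡ 16
13^9 ≡ 18
13^10 ≡ 6
13^11 ≡ 2
13^12 ≡ 7
13^13 ≡ 15
Found: x = 13.

13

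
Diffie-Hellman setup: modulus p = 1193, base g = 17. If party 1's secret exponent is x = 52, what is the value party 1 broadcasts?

Public value = 17^52 mod 1193.
17^1 ≡ 17 (mod 1193)
17^2 = (17^1)^2 ≡ 17^2 = 289 ≡ 289 (mod 1193)
17^4 = (17^2)^2 ≡ 289^2 = 83521 ≡ 11 (mod 1193)
17^8 = (17^4)^2 ≡ 11^2 = 121 ≡ 121 (mod 1193)
17^16 = (17^8)^2 ≡ 121^2 = 14641 ≡ 325 (mod 1193)
17^32 = (17^16)^2 ≡ 325^2 = 105625 ≡ 641 (mod 1193)
17^52 = 17^32 · 17^16 · 17^4 ≡ 641 · 325 · 11 ≡ 1015 (mod 1193).

1015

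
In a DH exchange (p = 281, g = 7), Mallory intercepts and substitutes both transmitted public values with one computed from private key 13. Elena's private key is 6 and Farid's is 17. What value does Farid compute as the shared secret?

7

Farid receives Mallory's public value M = 7^13 mod 281 instead of the honest one.
7^1 ≡ 7 (mod 281)
7^2 = (7^1)^2 ≡ 7^2 = 49 ≡ 49 (mod 281)
7^4 = (7^2)^2 ≡ 49^2 = 2401 ≡ 153 (mod 281)
7^8 = (7^4)^2 ≡ 153^2 = 23409 ≡ 86 (mod 281)
7^13 = 7^8 · 7^4 · 7^1 ≡ 86 · 153 · 7 ≡ 219 (mod 281).
So M = 219. Farid computes K = M^17 mod 281.
219^1 ≡ 219 (mod 281)
219^2 = (219^1)^2 ≡ 219^2 = 47961 ≡ 191 (mod 281)
219^4 = (219^2)^2 ≡ 191^2 = 36481 ≡ 232 (mod 281)
219^8 = (219^4)^2 ≡ 232^2 = 53824 ≡ 153 (mod 281)
219^16 = (219^8)^2 ≡ 153^2 = 23409 ≡ 86 (mod 281)
219^17 = 219^16 · 219^1 ≡ 86 · 219 ≡ 7 (mod 281).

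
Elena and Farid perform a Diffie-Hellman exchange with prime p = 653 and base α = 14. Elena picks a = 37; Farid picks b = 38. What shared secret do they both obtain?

Farid sends B = α^b mod p = 14^38 mod 653.
14^1 ≡ 14 (mod 653)
14^2 = (14^1)^2 ≡ 14^2 = 196 ≡ 196 (mod 653)
14^4 = (14^2)^2 ≡ 196^2 = 38416 ≡ 542 (mod 653)
14^8 = (14^4)^2 ≡ 542^2 = 293764 ≡ 567 (mod 653)
14^16 = (14^8)^2 ≡ 567^2 = 321489 ≡ 213 (mod 653)
14^32 = (14^16)^2 ≡ 213^2 = 45369 ≡ 312 (mod 653)
14^38 = 14^32 · 14^4 · 14^2 ≡ 312 · 542 · 196 ≡ 63 (mod 653).
So B = 63. Elena then computes K = B^a mod p = 63^37 mod 653.
63^1 ≡ 63 (mod 653)
63^2 = (63^1)^2 ≡ 63^2 = 3969 ≡ 51 (mod 653)
63^4 = (63^2)^2 ≡ 51^2 = 2601 ≡ 642 (mod 653)
63^8 = (63^4)^2 ≡ 642^2 = 412164 ≡ 121 (mod 653)
63^16 = (63^8)^2 ≡ 121^2 = 14641 ≡ 275 (mod 653)
63^32 = (63^16)^2 ≡ 275^2 = 75625 ≡ 530 (mod 653)
63^37 = 63^32 · 63^4 · 63^1 ≡ 530 · 642 · 63 ≡ 349 (mod 653).

349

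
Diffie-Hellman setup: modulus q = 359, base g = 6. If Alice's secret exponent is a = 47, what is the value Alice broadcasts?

Public value = 6^47 mod 359.
6^1 ≡ 6 (mod 359)
6^2 = (6^1)^2 ≡ 6^2 = 36 ≡ 36 (mod 359)
6^4 = (6^2)^2 ≡ 36^2 = 1296 ≡ 219 (mod 359)
6^8 = (6^4)^2 ≡ 219^2 = 47961 ≡ 214 (mod 359)
6^16 = (6^8)^2 ≡ 214^2 = 45796 ≡ 203 (mod 359)
6^32 = (6^16)^2 ≡ 203^2 = 41209 ≡ 283 (mod 359)
6^47 = 6^32 · 6^8 · 6^4 · 6^2 · 6^1 ≡ 283 · 214 · 219 · 36 · 6 ≡ 181 (mod 359).

181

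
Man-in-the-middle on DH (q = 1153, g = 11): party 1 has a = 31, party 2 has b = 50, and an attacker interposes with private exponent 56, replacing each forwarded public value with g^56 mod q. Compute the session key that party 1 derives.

39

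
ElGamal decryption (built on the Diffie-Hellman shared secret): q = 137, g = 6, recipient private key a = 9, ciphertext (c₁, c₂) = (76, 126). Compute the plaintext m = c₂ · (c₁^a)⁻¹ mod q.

81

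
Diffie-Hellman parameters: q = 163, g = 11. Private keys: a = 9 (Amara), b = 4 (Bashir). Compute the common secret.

85

Bashir sends B = g^b mod q = 11^4 mod 163.
11^1 ≡ 11 (mod 163)
11^2 = (11^1)^2 ≡ 11^2 = 121 ≡ 121 (mod 163)
11^4 = (11^2)^2 ≡ 121^2 = 14641 ≡ 134 (mod 163)
So B = 134. Amara then computes K = B^a mod q = 134^9 mod 163.
134^1 ≡ 134 (mod 163)
134^2 = (134^1)^2 ≡ 134^2 = 17956 ≡ 26 (mod 163)
134^4 = (134^2)^2 ≡ 26^2 = 676 ≡ 24 (mod 163)
134^8 = (134^4)^2 ≡ 24^2 = 576 ≡ 87 (mod 163)
134^9 = 134^8 · 134^1 ≡ 87 · 134 ≡ 85 (mod 163).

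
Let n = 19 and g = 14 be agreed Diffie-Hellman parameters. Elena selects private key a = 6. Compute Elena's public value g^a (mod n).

Public value = 14^6 (mod 19).
14^1 ≡ 14 (mod 19)
14^2 = (14^1)^2 ≡ 14^2 = 196 ≡ 6 (mod 19)
14^4 = (14^2)^2 ≡ 6^2 = 36 ≡ 17 (mod 19)
14^6 = 14^4 · 14^2 ≡ 17 · 6 ≡ 7 (mod 19).

7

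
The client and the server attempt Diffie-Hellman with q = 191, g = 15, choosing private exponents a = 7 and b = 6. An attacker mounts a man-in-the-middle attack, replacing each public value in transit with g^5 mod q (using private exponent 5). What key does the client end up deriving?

The client receives an attacker's public value M = 15^5 mod 191 instead of the honest one.
15^1 ≡ 15 (mod 191)
15^2 = (15^1)^2 ≡ 15^2 = 225 ≡ 34 (mod 191)
15^4 = (15^2)^2 ≡ 34^2 = 1156 ≡ 10 (mod 191)
15^5 = 15^4 · 15^1 ≡ 10 · 15 ≡ 150 (mod 191).
So M = 150. The client computes K = M^7 mod 191.
150^1 ≡ 150 (mod 191)
150^2 = (150^1)^2 ≡ 150^2 = 22500 ≡ 153 (mod 191)
150^4 = (150^2)^2 ≡ 153^2 = 23409 ≡ 107 (mod 191)
150^7 = 150^4 · 150^2 · 150^1 ≡ 107 · 153 · 150 ≡ 154 (mod 191).

154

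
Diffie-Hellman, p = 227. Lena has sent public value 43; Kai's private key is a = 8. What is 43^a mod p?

73

Shared key K = 43^8 mod 227.
43^1 ≡ 43 (mod 227)
43^2 = (43^1)^2 ≡ 43^2 = 1849 ≡ 33 (mod 227)
43^4 = (43^2)^2 ≡ 33^2 = 1089 ≡ 181 (mod 227)
43^8 = (43^4)^2 ≡ 181^2 = 32761 ≡ 73 (mod 227)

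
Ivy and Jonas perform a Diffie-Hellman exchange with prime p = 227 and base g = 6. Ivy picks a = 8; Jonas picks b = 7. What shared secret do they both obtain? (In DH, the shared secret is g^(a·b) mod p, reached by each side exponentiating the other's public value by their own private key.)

102

Ivy sends A = g^a mod p = 6^8 mod 227.
6^1 ≡ 6 (mod 227)
6^2 = (6^1)^2 ≡ 6^2 = 36 ≡ 36 (mod 227)
6^4 = (6^2)^2 ≡ 36^2 = 1296 ≡ 161 (mod 227)
6^8 = (6^4)^2 ≡ 161^2 = 25921 ≡ 43 (mod 227)
So A = 43. Jonas then computes K = A^b mod p = 43^7 mod 227.
43^1 ≡ 43 (mod 227)
43^2 = (43^1)^2 ≡ 43^2 = 1849 ≡ 33 (mod 227)
43^4 = (43^2)^2 ≡ 33^2 = 1089 ≡ 181 (mod 227)
43^7 = 43^4 · 43^2 · 43^1 ≡ 181 · 33 · 43 ≡ 102 (mod 227).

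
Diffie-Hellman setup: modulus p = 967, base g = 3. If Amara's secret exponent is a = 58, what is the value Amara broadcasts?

Public value = 3^58 mod 967.
3^1 ≡ 3 (mod 967)
3^2 = (3^1)^2 ≡ 3^2 = 9 ≡ 9 (mod 967)
3^4 = (3^2)^2 ≡ 9^2 = 81 ≡ 81 (mod 967)
3^8 = (3^4)^2 ≡ 81^2 = 6561 ≡ 759 (mod 967)
3^16 = (3^8)^2 ≡ 759^2 = 576081 ≡ 716 (mod 967)
3^32 = (3^16)^2 ≡ 716^2 = 512656 ≡ 146 (mod 967)
3^58 = 3^32 · 3^16 · 3^8 · 3^2 ≡ 146 · 716 · 759 · 9 ≡ 398 (mod 967).

398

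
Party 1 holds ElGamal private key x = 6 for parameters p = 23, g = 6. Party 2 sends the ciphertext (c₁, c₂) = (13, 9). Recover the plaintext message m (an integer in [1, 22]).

Shared mask s = c₁^x mod p = 13^6 mod 23.
13^1 ≡ 13 (mod 23)
13^2 = (13^1)^2 ≡ 13^2 = 169 ≡ 8 (mod 23)
13^4 = (13^2)^2 ≡ 8^2 = 64 ≡ 18 (mod 23)
13^6 = 13^4 · 13^2 ≡ 18 · 8 ≡ 6 (mod 23).
So s = 6; s⁻¹ ≡ 4 (mod 23).
m = c₂ · s⁻¹ mod 23 = 9 · 4 mod 23 = 13.

13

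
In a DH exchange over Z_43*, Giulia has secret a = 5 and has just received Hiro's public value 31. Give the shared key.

9

Shared key K = 31^5 mod 43.
31^1 ≡ 31 (mod 43)
31^2 = (31^1)^2 ≡ 31^2 = 961 ≡ 15 (mod 43)
31^4 = (31^2)^2 ≡ 15^2 = 225 ≡ 10 (mod 43)
31^5 = 31^4 · 31^1 ≡ 10 · 31 ≡ 9 (mod 43).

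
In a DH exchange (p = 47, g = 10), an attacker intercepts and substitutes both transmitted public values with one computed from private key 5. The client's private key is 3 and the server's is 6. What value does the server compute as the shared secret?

The server receives an attacker's public value M = 10^5 mod 47 instead of the honest one.
10^1 ≡ 10 (mod 47)
10^2 = (10^1)^2 ≡ 10^2 = 100 ≡ 6 (mod 47)
10^4 = (10^2)^2 ≡ 6^2 = 36 ≡ 36 (mod 47)
10^5 = 10^4 · 10^1 ≡ 36 · 10 ≡ 31 (mod 47).
So M = 31. The server computes K = M^6 mod 47.
31^1 ≡ 31 (mod 47)
31^2 = (31^1)^2 ≡ 31^2 = 961 ≡ 21 (mod 47)
31^4 = (31^2)^2 ≡ 21^2 = 441 ≡ 18 (mod 47)
31^6 = 31^4 · 31^2 ≡ 18 · 21 ≡ 2 (mod 47).

2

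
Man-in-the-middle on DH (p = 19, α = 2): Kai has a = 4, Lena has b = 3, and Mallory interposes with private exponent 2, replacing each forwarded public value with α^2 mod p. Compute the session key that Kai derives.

Kai receives Mallory's public value M = 2^2 mod 19 instead of the honest one.
2^1 ≡ 2 (mod 19)
2^2 = (2^1)^2 ≡ 2^2 = 4 ≡ 4 (mod 19)
So M = 4. Kai computes K = M^4 mod 19.
4^1 ≡ 4 (mod 19)
4^2 = (4^1)^2 ≡ 4^2 = 16 ≡ 16 (mod 19)
4^4 = (4^2)^2 ≡ 16^2 = 256 ≡ 9 (mod 19)

9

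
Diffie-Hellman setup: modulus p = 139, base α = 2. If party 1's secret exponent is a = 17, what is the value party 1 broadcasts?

134

Public value = 2^{17} \pmod{139}.
2^1 ≡ 2 (mod 139)
2^2 = (2^1)^2 ≡ 2^2 = 4 ≡ 4 (mod 139)
2^4 = (2^2)^2 ≡ 4^2 = 16 ≡ 16 (mod 139)
2^8 = (2^4)^2 ≡ 16^2 = 256 ≡ 117 (mod 139)
2^16 = (2^8)^2 ≡ 117^2 = 13689 ≡ 67 (mod 139)
2^17 = 2^16 · 2^1 ≡ 67 · 2 ≡ 134 (mod 139).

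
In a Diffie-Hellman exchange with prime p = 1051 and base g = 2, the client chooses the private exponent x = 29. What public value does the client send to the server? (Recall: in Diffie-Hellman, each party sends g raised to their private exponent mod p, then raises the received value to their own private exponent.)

143

Public value = 2^{29} \pmod{1051}.
2^1 ≡ 2 (mod 1051)
2^2 = (2^1)^2 ≡ 2^2 = 4 ≡ 4 (mod 1051)
2^4 = (2^2)^2 ≡ 4^2 = 16 ≡ 16 (mod 1051)
2^8 = (2^4)^2 ≡ 16^2 = 256 ≡ 256 (mod 1051)
2^16 = (2^8)^2 ≡ 256^2 = 65536 ≡ 374 (mod 1051)
2^29 = 2^16 · 2^8 · 2^4 · 2^1 ≡ 374 · 256 · 16 · 2 ≡ 143 (mod 1051).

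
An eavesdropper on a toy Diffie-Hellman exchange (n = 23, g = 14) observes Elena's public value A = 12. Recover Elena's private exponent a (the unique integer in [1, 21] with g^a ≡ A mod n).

2

Try successive powers of 14 modulo 23:
14^1 ≡ 14
14^2 ≡ 12
Found: a = 2.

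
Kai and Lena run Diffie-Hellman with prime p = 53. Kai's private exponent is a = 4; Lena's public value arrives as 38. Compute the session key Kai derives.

Shared key K = 38^4 mod 53.
38^1 ≡ 38 (mod 53)
38^2 = (38^1)^2 ≡ 38^2 = 1444 ≡ 13 (mod 53)
38^4 = (38^2)^2 ≡ 13^2 = 169 ≡ 10 (mod 53)

10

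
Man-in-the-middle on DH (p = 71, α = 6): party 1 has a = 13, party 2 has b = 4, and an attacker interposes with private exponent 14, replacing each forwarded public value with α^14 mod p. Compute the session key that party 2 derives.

57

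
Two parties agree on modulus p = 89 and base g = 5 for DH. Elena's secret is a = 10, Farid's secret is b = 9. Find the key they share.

25

Farid sends B = g^b mod p = 5^9 mod 89.
5^1 ≡ 5 (mod 89)
5^2 = (5^1)^2 ≡ 5^2 = 25 ≡ 25 (mod 89)
5^4 = (5^2)^2 ≡ 25^2 = 625 ≡ 2 (mod 89)
5^8 = (5^4)^2 ≡ 2^2 = 4 ≡ 4 (mod 89)
5^9 = 5^8 · 5^1 ≡ 4 · 5 ≡ 20 (mod 89).
So B = 20. Elena then computes K = B^a mod p = 20^10 mod 89.
20^1 ≡ 20 (mod 89)
20^2 = (20^1)^2 ≡ 20^2 = 400 ≡ 44 (mod 89)
20^4 = (20^2)^2 ≡ 44^2 = 1936 ≡ 67 (mod 89)
20^8 = (20^4)^2 ≡ 67^2 = 4489 ≡ 39 (mod 89)
20^10 = 20^8 · 20^2 ≡ 39 · 44 ≡ 25 (mod 89).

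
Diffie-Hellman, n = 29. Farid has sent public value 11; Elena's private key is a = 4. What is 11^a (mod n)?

25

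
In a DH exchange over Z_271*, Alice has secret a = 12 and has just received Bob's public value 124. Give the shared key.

167

Shared key K = 124^12 mod 271.
124^1 ≡ 124 (mod 271)
124^2 = (124^1)^2 ≡ 124^2 = 15376 ≡ 200 (mod 271)
124^4 = (124^2)^2 ≡ 200^2 = 40000 ≡ 163 (mod 271)
124^8 = (124^4)^2 ≡ 163^2 = 26569 ≡ 11 (mod 271)
124^12 = 124^8 · 124^4 ≡ 11 · 163 ≡ 167 (mod 271).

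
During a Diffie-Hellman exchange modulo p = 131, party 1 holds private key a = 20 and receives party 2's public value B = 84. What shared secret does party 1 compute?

52

Shared key K = 84^20 mod 131.
84^1 ≡ 84 (mod 131)
84^2 = (84^1)^2 ≡ 84^2 = 7056 ≡ 113 (mod 131)
84^4 = (84^2)^2 ≡ 113^2 = 12769 ≡ 62 (mod 131)
84^8 = (84^4)^2 ≡ 62^2 = 3844 ≡ 45 (mod 131)
84^16 = (84^8)^2 ≡ 45^2 = 2025 ≡ 60 (mod 131)
84^20 = 84^16 · 84^4 ≡ 60 · 62 ≡ 52 (mod 131).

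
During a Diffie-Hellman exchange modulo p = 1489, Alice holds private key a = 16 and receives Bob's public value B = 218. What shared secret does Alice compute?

1291

Shared key K = 218^16 mod 1489.
218^1 ≡ 218 (mod 1489)
218^2 = (218^1)^2 ≡ 218^2 = 47524 ≡ 1365 (mod 1489)
218^4 = (218^2)^2 ≡ 1365^2 = 1863225 ≡ 486 (mod 1489)
218^8 = (218^4)^2 ≡ 486^2 = 236196 ≡ 934 (mod 1489)
218^16 = (218^8)^2 ≡ 934^2 = 872356 ≡ 1291 (mod 1489)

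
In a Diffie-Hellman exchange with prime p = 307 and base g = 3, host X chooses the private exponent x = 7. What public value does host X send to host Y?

38

Public value = 3^7 mod 307.
3^1 ≡ 3 (mod 307)
3^2 = (3^1)^2 ≡ 3^2 = 9 ≡ 9 (mod 307)
3^4 = (3^2)^2 ≡ 9^2 = 81 ≡ 81 (mod 307)
3^7 = 3^4 · 3^2 · 3^1 ≡ 81 · 9 · 3 ≡ 38 (mod 307).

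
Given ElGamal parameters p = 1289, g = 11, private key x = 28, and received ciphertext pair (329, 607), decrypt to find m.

478

Shared mask s = c₁^x mod p = 329^28 mod 1289.
329^1 ≡ 329 (mod 1289)
329^2 = (329^1)^2 ≡ 329^2 = 108241 ≡ 1254 (mod 1289)
329^4 = (329^2)^2 ≡ 1254^2 = 1572516 ≡ 1225 (mod 1289)
329^8 = (329^4)^2 ≡ 1225^2 = 1500625 ≡ 229 (mod 1289)
329^16 = (329^8)^2 ≡ 229^2 = 52441 ≡ 881 (mod 1289)
329^28 = 329^16 · 329^8 · 329^4 ≡ 881 · 229 · 1225 ≡ 1266 (mod 1289).
So s = 1266; s⁻¹ ≡ 56 (mod 1289).
m = c₂ · s⁻¹ mod 1289 = 607 · 56 mod 1289 = 478.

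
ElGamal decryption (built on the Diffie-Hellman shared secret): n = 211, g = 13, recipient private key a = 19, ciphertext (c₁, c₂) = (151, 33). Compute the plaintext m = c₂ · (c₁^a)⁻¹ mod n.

75

Shared mask s = c₁^a mod n = 151^19 mod 211.
151^1 ≡ 151 (mod 211)
151^2 = (151^1)^2 ≡ 151^2 = 22801 ≡ 13 (mod 211)
151^4 = (151^2)^2 ≡ 13^2 = 169 ≡ 169 (mod 211)
151^8 = (151^4)^2 ≡ 169^2 = 28561 ≡ 76 (mod 211)
151^16 = (151^8)^2 ≡ 76^2 = 5776 ≡ 79 (mod 211)
151^19 = 151^16 · 151^2 · 151^1 ≡ 79 · 13 · 151 ≡ 203 (mod 211).
So s = 203; s⁻¹ ≡ 79 (mod 211).
m = c₂ · s⁻¹ mod 211 = 33 · 79 mod 211 = 75.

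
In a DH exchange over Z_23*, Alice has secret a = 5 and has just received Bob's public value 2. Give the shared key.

Shared key K = 2^5 mod 23.
2^1 ≡ 2 (mod 23)
2^2 = (2^1)^2 ≡ 2^2 = 4 ≡ 4 (mod 23)
2^4 = (2^2)^2 ≡ 4^2 = 16 ≡ 16 (mod 23)
2^5 = 2^4 · 2^1 ≡ 16 · 2 ≡ 9 (mod 23).

9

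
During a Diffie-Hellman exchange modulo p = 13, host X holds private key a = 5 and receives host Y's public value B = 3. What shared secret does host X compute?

Shared key K = 3^5 mod 13.
3^1 ≡ 3 (mod 13)
3^2 = (3^1)^2 ≡ 3^2 = 9 ≡ 9 (mod 13)
3^4 = (3^2)^2 ≡ 9^2 = 81 ≡ 3 (mod 13)
3^5 = 3^4 · 3^1 ≡ 3 · 3 ≡ 9 (mod 13).

9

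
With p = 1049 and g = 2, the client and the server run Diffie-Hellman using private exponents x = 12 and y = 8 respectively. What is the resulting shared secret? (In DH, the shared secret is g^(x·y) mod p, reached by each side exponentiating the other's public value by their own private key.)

1004

The client sends A = g^x mod p = 2^12 mod 1049.
2^1 ≡ 2 (mod 1049)
2^2 = (2^1)^2 ≡ 2^2 = 4 ≡ 4 (mod 1049)
2^4 = (2^2)^2 ≡ 4^2 = 16 ≡ 16 (mod 1049)
2^8 = (2^4)^2 ≡ 16^2 = 256 ≡ 256 (mod 1049)
2^12 = 2^8 · 2^4 ≡ 256 · 16 ≡ 949 (mod 1049).
So A = 949. The server then computes K = A^y mod p = 949^8 mod 1049.
949^1 ≡ 949 (mod 1049)
949^2 = (949^1)^2 ≡ 949^2 = 900601 ≡ 559 (mod 1049)
949^4 = (949^2)^2 ≡ 559^2 = 312481 ≡ 928 (mod 1049)
949^8 = (949^4)^2 ≡ 928^2 = 861184 ≡ 1004 (mod 1049)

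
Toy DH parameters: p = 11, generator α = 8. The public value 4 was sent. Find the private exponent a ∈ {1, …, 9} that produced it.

4

Try successive powers of 8 modulo 11:
8^1 ≡ 8
8^2 ≡ 9
8^3 ≡ 6
8^4 ≡ 4
Found: a = 4.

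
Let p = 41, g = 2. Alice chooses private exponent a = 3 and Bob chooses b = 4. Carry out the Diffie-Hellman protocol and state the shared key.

Alice sends A = g^a mod p = 2^3 mod 41.
2^1 ≡ 2 (mod 41)
2^2 = (2^1)^2 ≡ 2^2 = 4 ≡ 4 (mod 41)
2^3 = 2^2 · 2^1 ≡ 4 · 2 ≡ 8 (mod 41).
So A = 8. Bob then computes K = A^b mod p = 8^4 mod 41.
8^1 ≡ 8 (mod 41)
8^2 = (8^1)^2 ≡ 8^2 = 64 ≡ 23 (mod 41)
8^4 = (8^2)^2 ≡ 23^2 = 529 ≡ 37 (mod 41)

37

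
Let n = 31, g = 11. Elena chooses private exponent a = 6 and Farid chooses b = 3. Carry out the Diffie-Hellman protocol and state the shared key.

Farid sends B = g^b mod n = 11^3 mod 31.
11^1 ≡ 11 (mod 31)
11^2 = (11^1)^2 ≡ 11^2 = 121 ≡ 28 (mod 31)
11^3 = 11^2 · 11^1 ≡ 28 · 11 ≡ 29 (mod 31).
So B = 29. Elena then computes K = B^a mod n = 29^6 mod 31.
29^1 ≡ 29 (mod 31)
29^2 = (29^1)^2 ≡ 29^2 = 841 ≡ 4 (mod 31)
29^4 = (29^2)^2 ≡ 4^2 = 16 ≡ 16 (mod 31)
29^6 = 29^4 · 29^2 ≡ 16 · 4 ≡ 2 (mod 31).

2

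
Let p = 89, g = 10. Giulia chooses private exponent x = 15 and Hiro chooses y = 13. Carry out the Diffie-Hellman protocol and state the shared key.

72

Giulia sends A = g^x mod p = 10^15 mod 89.
10^1 ≡ 10 (mod 89)
10^2 = (10^1)^2 ≡ 10^2 = 100 ≡ 11 (mod 89)
10^4 = (10^2)^2 ≡ 11^2 = 121 ≡ 32 (mod 89)
10^8 = (10^4)^2 ≡ 32^2 = 1024 ≡ 45 (mod 89)
10^15 = 10^8 · 10^4 · 10^2 · 10^1 ≡ 45 · 32 · 11 · 10 ≡ 69 (mod 89).
So A = 69. Hiro then computes K = A^y mod p = 69^13 mod 89.
69^1 ≡ 69 (mod 89)
69^2 = (69^1)^2 ≡ 69^2 = 4761 ≡ 44 (mod 89)
69^4 = (69^2)^2 ≡ 44^2 = 1936 ≡ 67 (mod 89)
69^8 = (69^4)^2 ≡ 67^2 = 4489 ≡ 39 (mod 89)
69^13 = 69^8 · 69^4 · 69^1 ≡ 39 · 67 · 69 ≡ 72 (mod 89).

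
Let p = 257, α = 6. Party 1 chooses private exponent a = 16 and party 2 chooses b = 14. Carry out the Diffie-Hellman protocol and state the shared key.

Party 1 sends A = α^a mod p = 6^16 mod 257.
6^1 ≡ 6 (mod 257)
6^2 = (6^1)^2 ≡ 6^2 = 36 ≡ 36 (mod 257)
6^4 = (6^2)^2 ≡ 36^2 = 1296 ≡ 11 (mod 257)
6^8 = (6^4)^2 ≡ 11^2 = 121 ≡ 121 (mod 257)
6^16 = (6^8)^2 ≡ 121^2 = 14641 ≡ 249 (mod 257)
So A = 249. Party 2 then computes K = A^b mod p = 249^14 mod 257.
249^1 ≡ 249 (mod 257)
249^2 = (249^1)^2 ≡ 249^2 = 62001 ≡ 64 (mod 257)
249^4 = (249^2)^2 ≡ 64^2 = 4096 ≡ 241 (mod 257)
249^8 = (249^4)^2 ≡ 241^2 = 58081 ≡ 256 (mod 257)
249^14 = 249^8 · 249^4 · 249^2 ≡ 256 · 241 · 64 ≡ 253 (mod 257).

253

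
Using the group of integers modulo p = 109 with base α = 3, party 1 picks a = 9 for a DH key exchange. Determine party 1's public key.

63

Public value = 3^9 (mod 109).
3^1 ≡ 3 (mod 109)
3^2 = (3^1)^2 ≡ 3^2 = 9 ≡ 9 (mod 109)
3^4 = (3^2)^2 ≡ 9^2 = 81 ≡ 81 (mod 109)
3^8 = (3^4)^2 ≡ 81^2 = 6561 ≡ 21 (mod 109)
3^9 = 3^8 · 3^1 ≡ 21 · 3 ≡ 63 (mod 109).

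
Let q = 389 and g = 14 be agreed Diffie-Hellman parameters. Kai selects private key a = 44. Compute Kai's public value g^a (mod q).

262

Public value = 14^44 (mod 389).
14^1 ≡ 14 (mod 389)
14^2 = (14^1)^2 ≡ 14^2 = 196 ≡ 196 (mod 389)
14^4 = (14^2)^2 ≡ 196^2 = 38416 ≡ 294 (mod 389)
14^8 = (14^4)^2 ≡ 294^2 = 86436 ≡ 78 (mod 389)
14^16 = (14^8)^2 ≡ 78^2 = 6084 ≡ 249 (mod 389)
14^32 = (14^16)^2 ≡ 249^2 = 62001 ≡ 150 (mod 389)
14^44 = 14^32 · 14^8 · 14^4 ≡ 150 · 78 · 294 ≡ 262 (mod 389).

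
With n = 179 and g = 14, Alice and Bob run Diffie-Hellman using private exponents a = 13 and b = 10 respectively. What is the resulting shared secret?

Alice sends A = g^a mod n = 14^13 mod 179.
14^1 ≡ 14 (mod 179)
14^2 = (14^1)^2 ≡ 14^2 = 196 ≡ 17 (mod 179)
14^4 = (14^2)^2 ≡ 17^2 = 289 ≡ 110 (mod 179)
14^8 = (14^4)^2 ≡ 110^2 = 12100 ≡ 107 (mod 179)
14^13 = 14^8 · 14^4 · 14^1 ≡ 107 · 110 · 14 ≡ 100 (mod 179).
So A = 100. Bob then computes K = A^b mod n = 100^10 mod 179.
100^1 ≡ 100 (mod 179)
100^2 = (100^1)^2 ≡ 100^2 = 10000 ≡ 155 (mod 179)
100^4 = (100^2)^2 ≡ 155^2 = 24025 ≡ 39 (mod 179)
100^8 = (100^4)^2 ≡ 39^2 = 1521 ≡ 89 (mod 179)
100^10 = 100^8 · 100^2 ≡ 89 · 155 ≡ 12 (mod 179).

12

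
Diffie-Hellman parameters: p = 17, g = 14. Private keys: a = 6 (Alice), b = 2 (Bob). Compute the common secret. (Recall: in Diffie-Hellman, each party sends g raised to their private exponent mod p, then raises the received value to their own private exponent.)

4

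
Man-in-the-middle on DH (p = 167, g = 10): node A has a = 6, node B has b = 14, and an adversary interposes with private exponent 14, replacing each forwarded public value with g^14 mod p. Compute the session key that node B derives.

22

Node B receives an adversary's public value M = 10^14 mod 167 instead of the honest one.
10^1 ≡ 10 (mod 167)
10^2 = (10^1)^2 ≡ 10^2 = 100 ≡ 100 (mod 167)
10^4 = (10^2)^2 ≡ 100^2 = 10000 ≡ 147 (mod 167)
10^8 = (10^4)^2 ≡ 147^2 = 21609 ≡ 66 (mod 167)
10^14 = 10^8 · 10^4 · 10^2 ≡ 66 · 147 · 100 ≡ 97 (mod 167).
So M = 97. Node B computes K = M^14 mod 167.
97^1 ≡ 97 (mod 167)
97^2 = (97^1)^2 ≡ 97^2 = 9409 ≡ 57 (mod 167)
97^4 = (97^2)^2 ≡ 57^2 = 3249 ≡ 76 (mod 167)
97^8 = (97^4)^2 ≡ 76^2 = 5776 ≡ 98 (mod 167)
97^14 = 97^8 · 97^4 · 97^2 ≡ 98 · 76 · 57 ≡ 22 (mod 167).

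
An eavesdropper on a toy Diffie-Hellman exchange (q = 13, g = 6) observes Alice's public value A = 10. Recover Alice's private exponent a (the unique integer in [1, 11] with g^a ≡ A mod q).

2

Try successive powers of 6 modulo 13:
6^1 ≡ 6
6^2 ≡ 10
Found: a = 2.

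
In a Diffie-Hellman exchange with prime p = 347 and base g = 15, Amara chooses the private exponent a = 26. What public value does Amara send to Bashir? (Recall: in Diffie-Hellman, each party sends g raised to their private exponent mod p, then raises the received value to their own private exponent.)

Public value = 15^26 (mod 347).
15^1 ≡ 15 (mod 347)
15^2 = (15^1)^2 ≡ 15^2 = 225 ≡ 225 (mod 347)
15^4 = (15^2)^2 ≡ 225^2 = 50625 ≡ 310 (mod 347)
15^8 = (15^4)^2 ≡ 310^2 = 96100 ≡ 328 (mod 347)
15^16 = (15^8)^2 ≡ 328^2 = 107584 ≡ 14 (mod 347)
15^26 = 15^16 · 15^8 · 15^2 ≡ 14 · 328 · 225 ≡ 181 (mod 347).

181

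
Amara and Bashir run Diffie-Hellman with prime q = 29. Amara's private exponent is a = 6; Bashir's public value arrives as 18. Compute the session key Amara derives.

9

Shared key K = 18^6 mod 29.
18^1 ≡ 18 (mod 29)
18^2 = (18^1)^2 ≡ 18^2 = 324 ≡ 5 (mod 29)
18^4 = (18^2)^2 ≡ 5^2 = 25 ≡ 25 (mod 29)
18^6 = 18^4 · 18^2 ≡ 25 · 5 ≡ 9 (mod 29).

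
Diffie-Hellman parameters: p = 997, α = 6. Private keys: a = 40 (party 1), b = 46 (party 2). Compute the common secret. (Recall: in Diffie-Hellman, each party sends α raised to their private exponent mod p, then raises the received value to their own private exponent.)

Party 1 sends A = α^a mod p = 6^40 mod 997.
6^1 ≡ 6 (mod 997)
6^2 = (6^1)^2 ≡ 6^2 = 36 ≡ 36 (mod 997)
6^4 = (6^2)^2 ≡ 36^2 = 1296 ≡ 299 (mod 997)
6^8 = (6^4)^2 ≡ 299^2 = 89401 ≡ 668 (mod 997)
6^16 = (6^8)^2 ≡ 668^2 = 446224 ≡ 565 (mod 997)
6^32 = (6^16)^2 ≡ 565^2 = 319225 ≡ 185 (mod 997)
6^40 = 6^32 · 6^8 ≡ 185 · 668 ≡ 949 (mod 997).
So A = 949. Party 2 then computes K = A^b mod p = 949^46 mod 997.
949^1 ≡ 949 (mod 997)
949^2 = (949^1)^2 ≡ 949^2 = 900601 ≡ 310 (mod 997)
949^4 = (949^2)^2 ≡ 310^2 = 96100 ≡ 388 (mod 997)
949^8 = (949^4)^2 ≡ 388^2 = 150544 ≡ 994 (mod 997)
949^16 = (949^8)^2 ≡ 994^2 = 988036 ≡ 9 (mod 997)
949^32 = (949^16)^2 ≡ 9^2 = 81 ≡ 81 (mod 997)
949^46 = 949^32 · 949^8 · 949^4 · 949^2 ≡ 81 · 994 · 388 · 310 ≡ 12 (mod 997).

12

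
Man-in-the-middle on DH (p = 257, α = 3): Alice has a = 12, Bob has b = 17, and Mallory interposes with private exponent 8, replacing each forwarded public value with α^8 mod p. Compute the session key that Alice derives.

Alice receives Mallory's public value M = 3^8 mod 257 instead of the honest one.
3^1 ≡ 3 (mod 257)
3^2 = (3^1)^2 ≡ 3^2 = 9 ≡ 9 (mod 257)
3^4 = (3^2)^2 ≡ 9^2 = 81 ≡ 81 (mod 257)
3^8 = (3^4)^2 ≡ 81^2 = 6561 ≡ 136 (mod 257)
So M = 136. Alice computes K = M^12 mod 257.
136^1 ≡ 136 (mod 257)
136^2 = (136^1)^2 ≡ 136^2 = 18496 ≡ 249 (mod 257)
136^4 = (136^2)^2 ≡ 249^2 = 62001 ≡ 64 (mod 257)
136^8 = (136^4)^2 ≡ 64^2 = 4096 ≡ 241 (mod 257)
136^12 = 136^8 · 136^4 ≡ 241 · 64 ≡ 4 (mod 257).

4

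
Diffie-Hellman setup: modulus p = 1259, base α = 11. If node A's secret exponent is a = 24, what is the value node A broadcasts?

Public value = 11^24 mod 1259.
11^1 ≡ 11 (mod 1259)
11^2 = (11^1)^2 ≡ 11^2 = 121 ≡ 121 (mod 1259)
11^4 = (11^2)^2 ≡ 121^2 = 14641 ≡ 792 (mod 1259)
11^8 = (11^4)^2 ≡ 792^2 = 627264 ≡ 282 (mod 1259)
11^16 = (11^8)^2 ≡ 282^2 = 79524 ≡ 207 (mod 1259)
11^24 = 11^16 · 11^8 ≡ 207 · 282 ≡ 460 (mod 1259).

460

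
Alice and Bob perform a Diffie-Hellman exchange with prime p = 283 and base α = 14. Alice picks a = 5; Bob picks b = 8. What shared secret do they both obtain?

Alice sends A = α^a mod p = 14^5 mod 283.
14^1 ≡ 14 (mod 283)
14^2 = (14^1)^2 ≡ 14^2 = 196 ≡ 196 (mod 283)
14^4 = (14^2)^2 ≡ 196^2 = 38416 ≡ 211 (mod 283)
14^5 = 14^4 · 14^1 ≡ 211 · 14 ≡ 124 (mod 283).
So A = 124. Bob then computes K = A^b mod p = 124^8 mod 283.
124^1 ≡ 124 (mod 283)
124^2 = (124^1)^2 ≡ 124^2 = 15376 ≡ 94 (mod 283)
124^4 = (124^2)^2 ≡ 94^2 = 8836 ≡ 63 (mod 283)
124^8 = (124^4)^2 ≡ 63^2 = 3969 ≡ 7 (mod 283)

7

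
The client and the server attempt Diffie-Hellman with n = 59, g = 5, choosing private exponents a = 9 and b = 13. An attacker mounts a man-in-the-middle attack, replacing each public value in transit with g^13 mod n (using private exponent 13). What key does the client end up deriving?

5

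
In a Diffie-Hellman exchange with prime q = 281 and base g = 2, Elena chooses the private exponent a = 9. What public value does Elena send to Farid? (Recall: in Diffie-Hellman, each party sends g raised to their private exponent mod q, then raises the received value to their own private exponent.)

Public value = 2^9 (mod 281).
2^1 ≡ 2 (mod 281)
2^2 = (2^1)^2 ≡ 2^2 = 4 ≡ 4 (mod 281)
2^4 = (2^2)^2 ≡ 4^2 = 16 ≡ 16 (mod 281)
2^8 = (2^4)^2 ≡ 16^2 = 256 ≡ 256 (mod 281)
2^9 = 2^8 · 2^1 ≡ 256 · 2 ≡ 231 (mod 281).

231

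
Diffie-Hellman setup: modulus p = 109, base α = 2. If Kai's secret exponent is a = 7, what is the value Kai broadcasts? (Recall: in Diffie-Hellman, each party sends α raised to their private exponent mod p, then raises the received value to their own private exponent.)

19

Public value = 2^7 (mod 109).
2^1 ≡ 2 (mod 109)
2^2 = (2^1)^2 ≡ 2^2 = 4 ≡ 4 (mod 109)
2^4 = (2^2)^2 ≡ 4^2 = 16 ≡ 16 (mod 109)
2^7 = 2^4 · 2^2 · 2^1 ≡ 16 · 4 · 2 ≡ 19 (mod 109).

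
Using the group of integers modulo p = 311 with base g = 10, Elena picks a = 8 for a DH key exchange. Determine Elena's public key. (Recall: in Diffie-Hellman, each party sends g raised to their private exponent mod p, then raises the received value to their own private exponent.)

Public value = 10^8 mod 311.
10^1 ≡ 10 (mod 311)
10^2 = (10^1)^2 ≡ 10^2 = 100 ≡ 100 (mod 311)
10^4 = (10^2)^2 ≡ 100^2 = 10000 ≡ 48 (mod 311)
10^8 = (10^4)^2 ≡ 48^2 = 2304 ≡ 127 (mod 311)

127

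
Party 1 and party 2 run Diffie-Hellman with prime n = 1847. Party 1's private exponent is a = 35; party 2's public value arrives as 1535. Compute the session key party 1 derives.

Shared key K = 1535^35 mod 1847.
1535^1 ≡ 1535 (mod 1847)
1535^2 = (1535^1)^2 ≡ 1535^2 = 2356225 ≡ 1300 (mod 1847)
1535^4 = (1535^2)^2 ≡ 1300^2 = 1690000 ≡ 1842 (mod 1847)
1535^8 = (1535^4)^2 ≡ 1842^2 = 3392964 ≡ 25 (mod 1847)
1535^16 = (1535^8)^2 ≡ 25^2 = 625 ≡ 625 (mod 1847)
1535^32 = (1535^16)^2 ≡ 625^2 = 390625 ≡ 908 (mod 1847)
1535^35 = 1535^32 · 1535^2 · 1535^1 ≡ 908 · 1300 · 1535 ≡ 1459 (mod 1847).

1459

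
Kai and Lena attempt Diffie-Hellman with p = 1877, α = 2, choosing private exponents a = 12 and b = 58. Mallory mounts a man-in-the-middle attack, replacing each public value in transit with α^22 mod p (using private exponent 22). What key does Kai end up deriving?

Kai receives Mallory's public value M = 2^22 mod 1877 instead of the honest one.
2^1 ≡ 2 (mod 1877)
2^2 = (2^1)^2 ≡ 2^2 = 4 ≡ 4 (mod 1877)
2^4 = (2^2)^2 ≡ 4^2 = 16 ≡ 16 (mod 1877)
2^8 = (2^4)^2 ≡ 16^2 = 256 ≡ 256 (mod 1877)
2^16 = (2^8)^2 ≡ 256^2 = 65536 ≡ 1718 (mod 1877)
2^22 = 2^16 · 2^4 · 2^2 ≡ 1718 · 16 · 4 ≡ 1086 (mod 1877).
So M = 1086. Kai computes K = M^12 mod 1877.
1086^1 ≡ 1086 (mod 1877)
1086^2 = (1086^1)^2 ≡ 1086^2 = 1179396 ≡ 640 (mod 1877)
1086^4 = (1086^2)^2 ≡ 640^2 = 409600 ≡ 414 (mod 1877)
1086^8 = (1086^4)^2 ≡ 414^2 = 171396 ≡ 589 (mod 1877)
1086^12 = 1086^8 · 1086^4 ≡ 589 · 414 ≡ 1713 (mod 1877).

1713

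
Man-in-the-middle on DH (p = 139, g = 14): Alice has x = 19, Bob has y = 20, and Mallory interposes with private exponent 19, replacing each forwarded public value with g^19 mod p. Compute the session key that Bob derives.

79

Bob receives Mallory's public value M = 14^19 mod 139 instead of the honest one.
14^1 ≡ 14 (mod 139)
14^2 = (14^1)^2 ≡ 14^2 = 196 ≡ 57 (mod 139)
14^4 = (14^2)^2 ≡ 57^2 = 3249 ≡ 52 (mod 139)
14^8 = (14^4)^2 ≡ 52^2 = 2704 ≡ 63 (mod 139)
14^16 = (14^8)^2 ≡ 63^2 = 3969 ≡ 77 (mod 139)
14^19 = 14^16 · 14^2 · 14^1 ≡ 77 · 57 · 14 ≡ 8 (mod 139).
So M = 8. Bob computes K = M^20 mod 139.
8^1 ≡ 8 (mod 139)
8^2 = (8^1)^2 ≡ 8^2 = 64 ≡ 64 (mod 139)
8^4 = (8^2)^2 ≡ 64^2 = 4096 ≡ 65 (mod 139)
8^8 = (8^4)^2 ≡ 65^2 = 4225 ≡ 55 (mod 139)
8^16 = (8^8)^2 ≡ 55^2 = 3025 ≡ 106 (mod 139)
8^20 = 8^16 · 8^4 ≡ 106 · 65 ≡ 79 (mod 139).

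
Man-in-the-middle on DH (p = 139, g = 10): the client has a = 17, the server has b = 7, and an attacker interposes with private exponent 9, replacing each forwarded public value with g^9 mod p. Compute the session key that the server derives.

94

The server receives an attacker's public value M = 10^9 mod 139 instead of the honest one.
10^1 ≡ 10 (mod 139)
10^2 = (10^1)^2 ≡ 10^2 = 100 ≡ 100 (mod 139)
10^4 = (10^2)^2 ≡ 100^2 = 10000 ≡ 131 (mod 139)
10^8 = (10^4)^2 ≡ 131^2 = 17161 ≡ 64 (mod 139)
10^9 = 10^8 · 10^1 ≡ 64 · 10 ≡ 84 (mod 139).
So M = 84. The server computes K = M^7 mod 139.
84^1 ≡ 84 (mod 139)
84^2 = (84^1)^2 ≡ 84^2 = 7056 ≡ 106 (mod 139)
84^4 = (84^2)^2 ≡ 106^2 = 11236 ≡ 116 (mod 139)
84^7 = 84^4 · 84^2 · 84^1 ≡ 116 · 106 · 84 ≡ 94 (mod 139).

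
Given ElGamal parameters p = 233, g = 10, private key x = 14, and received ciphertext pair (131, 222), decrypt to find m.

172

Shared mask s = c₁^x mod p = 131^14 mod 233.
131^1 ≡ 131 (mod 233)
131^2 = (131^1)^2 ≡ 131^2 = 17161 ≡ 152 (mod 233)
131^4 = (131^2)^2 ≡ 152^2 = 23104 ≡ 37 (mod 233)
131^8 = (131^4)^2 ≡ 37^2 = 1369 ≡ 204 (mod 233)
131^14 = 131^8 · 131^4 · 131^2 ≡ 204 · 37 · 152 ≡ 4 (mod 233).
So s = 4; s⁻¹ ≡ 175 (mod 233).
m = c₂ · s⁻¹ mod 233 = 222 · 175 mod 233 = 172.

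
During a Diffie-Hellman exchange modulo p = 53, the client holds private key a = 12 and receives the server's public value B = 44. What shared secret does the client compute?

47

Shared key K = 44^12 mod 53.
44^1 ≡ 44 (mod 53)
44^2 = (44^1)^2 ≡ 44^2 = 1936 ≡ 28 (mod 53)
44^4 = (44^2)^2 ≡ 28^2 = 784 ≡ 42 (mod 53)
44^8 = (44^4)^2 ≡ 42^2 = 1764 ≡ 15 (mod 53)
44^12 = 44^8 · 44^4 ≡ 15 · 42 ≡ 47 (mod 53).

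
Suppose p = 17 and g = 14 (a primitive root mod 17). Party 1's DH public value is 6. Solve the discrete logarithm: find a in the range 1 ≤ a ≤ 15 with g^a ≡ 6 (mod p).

Try successive powers of 14 modulo 17:
14^1 ≡ 14
14^2 ≡ 9
14^3 ≡ 7
14^4 ≡ 13
14^5 ≡ 12
14^6 ≡ 15
14^7 ≡ 6
Found: a = 7.

7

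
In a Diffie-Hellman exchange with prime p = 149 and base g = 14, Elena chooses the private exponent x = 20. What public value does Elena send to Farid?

33

Public value = 14^20 (mod 149).
14^1 ≡ 14 (mod 149)
14^2 = (14^1)^2 ≡ 14^2 = 196 ≡ 47 (mod 149)
14^4 = (14^2)^2 ≡ 47^2 = 2209 ≡ 123 (mod 149)
14^8 = (14^4)^2 ≡ 123^2 = 15129 ≡ 80 (mod 149)
14^16 = (14^8)^2 ≡ 80^2 = 6400 ≡ 142 (mod 149)
14^20 = 14^16 · 14^4 ≡ 142 · 123 ≡ 33 (mod 149).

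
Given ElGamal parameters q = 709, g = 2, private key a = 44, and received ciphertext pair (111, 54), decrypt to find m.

376

Shared mask s = c₁^a mod q = 111^44 mod 709.
111^1 ≡ 111 (mod 709)
111^2 = (111^1)^2 ≡ 111^2 = 12321 ≡ 268 (mod 709)
111^4 = (111^2)^2 ≡ 268^2 = 71824 ≡ 215 (mod 709)
111^8 = (111^4)^2 ≡ 215^2 = 46225 ≡ 140 (mod 709)
111^16 = (111^8)^2 ≡ 140^2 = 19600 ≡ 457 (mod 709)
111^32 = (111^16)^2 ≡ 457^2 = 208849 ≡ 403 (mod 709)
111^44 = 111^32 · 111^8 · 111^4 ≡ 403 · 140 · 215 ≡ 19 (mod 709).
So s = 19; s⁻¹ ≡ 112 (mod 709).
m = c₂ · s⁻¹ mod 709 = 54 · 112 mod 709 = 376.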